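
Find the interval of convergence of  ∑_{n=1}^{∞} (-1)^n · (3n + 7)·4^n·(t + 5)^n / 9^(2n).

Ratio test: |a_{n+1}/a_n| = [(3(n+1) + 7)/(3n + 7)] · 4/81 → 4/81 as n → ∞.
The series converges when 4/81 · |t + 5| < 1, giving R = 81/4.
Endpoint t = 61/4: the terms have absolute value of order n, which does not tend to 0, so the series diverges by the divergence test.
Check t = -101/4: the n-th term does not approach 0; divergence by the term test.

(-101/4, 61/4)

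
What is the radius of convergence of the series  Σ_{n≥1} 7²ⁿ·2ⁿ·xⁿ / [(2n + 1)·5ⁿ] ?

The ratio of consecutive coefficients is [(2n + 1)/(2(n+1) + 1)] · 49·2/5 → 98/5.
Thus R = 1/(98/5) = 5/98.

R = 5/98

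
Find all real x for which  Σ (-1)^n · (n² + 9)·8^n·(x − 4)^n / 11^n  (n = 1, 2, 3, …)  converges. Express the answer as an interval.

Apply the ratio test: |a_{n+1}| / |a_n| = [((n+1)² + 9)/(n² + 9)] · 8/11, which tends to 8/11 as n → ∞.
Thus R = 1/(8/11) = 11/8.
Check x = 43/8: the n-th term does not approach 0; divergence by the term test.
When x = 21/8, the terms do not tend to 0, so the series diverges.

(21/8, 43/8)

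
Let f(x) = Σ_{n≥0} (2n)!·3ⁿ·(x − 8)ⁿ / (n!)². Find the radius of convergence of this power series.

R = 1/12

Apply the ratio test: |a_{n+1}| / |a_n| = (2n+1)·(2n+2)/(n+1)² · 3, which tends to 12 as n → ∞.
The series converges when 12 · |x − 8| < 1, giving R = 1/12.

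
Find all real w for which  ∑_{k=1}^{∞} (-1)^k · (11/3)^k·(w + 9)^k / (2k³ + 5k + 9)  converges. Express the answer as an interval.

Apply the ratio test: |a_{k+1}| / |a_k| = [(2k³ + 5k + 9)/(2(k+1)³ + 5(k+1) + 9)] · 11/3, which tends to 11/3 as k → ∞.
Convergence for |w + 9| · 11/3 < 1, i.e. |w + 9| < 3/11. So R = 3/11.
Endpoint w = -96/11: absolute convergence follows by limit comparison with Σ 1/k³.
At w = -102/11: the series is dominated by a constant times Σ 1/k³, which converges (p = 3 > 1).

[-102/11, -96/11]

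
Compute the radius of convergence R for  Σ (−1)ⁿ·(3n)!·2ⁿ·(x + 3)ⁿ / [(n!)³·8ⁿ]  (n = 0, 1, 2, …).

Apply the ratio test: |a_{n+1}| / |a_n| = (3n+1)·(3n+2)·(3n+3)/(n+1)³ · 2/8, which tends to 27/4 as n → ∞.
Convergence for |x + 3| · 27/4 < 1, i.e. |x + 3| < 4/27. So R = 4/27.

R = 4/27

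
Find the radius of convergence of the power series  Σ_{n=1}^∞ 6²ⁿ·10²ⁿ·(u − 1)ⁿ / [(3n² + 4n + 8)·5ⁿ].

Ratio test: |a_{n+1}/a_n| = [(3n² + 4n + 8)/(3(n+1)² + 4(n+1) + 8)] · 36·100/5 → 720 as n → ∞.
The series converges when 720 · |u − 1| < 1, giving R = 1/720.

R = 1/720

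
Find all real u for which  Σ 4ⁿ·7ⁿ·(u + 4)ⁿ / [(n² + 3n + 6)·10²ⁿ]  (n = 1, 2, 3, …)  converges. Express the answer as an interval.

Ratio test: |a_{n+1}/a_n| = [(n² + 3n + 6)/((n+1)² + 3(n+1) + 6)] · 4·7/100 → 7/25 as n → ∞.
Convergence for |u + 4| · 7/25 < 1, i.e. |u + 4| < 25/7. So R = 25/7.
Endpoint u = -3/7: the terms are on the order of 1/n², so the series converges absolutely by comparison with the p-series (p = 2 > 1).
Check u = -53/7: the series is dominated by a constant times Σ 1/n², which converges (p = 2 > 1).

[-53/7, -3/7]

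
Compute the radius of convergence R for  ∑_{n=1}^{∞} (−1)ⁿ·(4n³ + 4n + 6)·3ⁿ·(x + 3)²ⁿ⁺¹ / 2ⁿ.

R = √6/3

The ratio of consecutive coefficients is [(4(n+1)³ + 4(n+1) + 6)/(4n³ + 4n + 6)] · 3/2 → 3/2.
Since the exponent of (x + 3) increases by 2 each term, convergence requires |x + 3|² < 2/3, hence R = √6/3.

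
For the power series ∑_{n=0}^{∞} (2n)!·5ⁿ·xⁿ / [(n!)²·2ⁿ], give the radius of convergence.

Ratio test: |a_{n+1}/a_n| = (2n+1)·(2n+2)/(n+1)² · 5/2 → 10 as n → ∞.
Thus R = 1/(10) = 1/10.

R = 1/10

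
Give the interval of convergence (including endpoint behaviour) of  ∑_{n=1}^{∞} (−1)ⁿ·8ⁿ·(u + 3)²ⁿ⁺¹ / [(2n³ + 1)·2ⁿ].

[-7/2, -5/2]

The ratio of consecutive coefficients is [(2n³ + 1)/(2(n+1)³ + 1)] · 8/2 → 4.
Successive powers of (u + 3) differ by 2, so the series converges when |u + 3|² · 4 < 1, i.e. |u + 3| < √(1/4) = 1/2. So R = 1/2.
At u = -5/2: the series is dominated by a constant times Σ 1/n³, which converges (p = 3 > 1).
Endpoint u = -7/2: absolute convergence follows by limit comparison with Σ 1/n³.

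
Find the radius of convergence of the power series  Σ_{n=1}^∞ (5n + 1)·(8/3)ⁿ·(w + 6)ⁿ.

R = 3/8

By the ratio test, |a_{n+1}/a_n| = [(5(n+1) + 1)/(5n + 1)] · 8/3 → 8/3.
Hence the series converges for |w + 6| < 1/(8/3) = 3/8, so the radius of convergence is 3/8.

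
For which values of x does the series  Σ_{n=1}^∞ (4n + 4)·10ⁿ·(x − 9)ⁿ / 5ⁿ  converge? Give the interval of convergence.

Apply the ratio test: |a_{n+1}| / |a_n| = [(4(n+1) + 4)/(4n + 4)] · 10/5, which tends to 2 as n → ∞.
Thus R = 1/(2) = 1/2.
Check x = 19/2: the n-th term does not approach 0; divergence by the term test.
Check x = 17/2: the terms have absolute value of order n, which does not tend to 0, so the series diverges by the divergence test.

(17/2, 19/2)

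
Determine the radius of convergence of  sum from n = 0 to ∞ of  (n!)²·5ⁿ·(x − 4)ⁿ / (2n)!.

R = 4/5

The ratio of consecutive coefficients is (n+1)²/[(2n+1)·(2n+2)] · 5 → 5/4.
Thus R = 1/(5/4) = 4/5.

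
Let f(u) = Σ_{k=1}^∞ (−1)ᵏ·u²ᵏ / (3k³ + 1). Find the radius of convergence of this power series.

R = 1

Ratio test: |a_{k+1}/a_k| = (3k³ + 1)/(3(k+1)³ + 1) → 1 as k → ∞.
Since the exponent of u increases by 2 each term, convergence requires |u|² < 1, hence R = 1.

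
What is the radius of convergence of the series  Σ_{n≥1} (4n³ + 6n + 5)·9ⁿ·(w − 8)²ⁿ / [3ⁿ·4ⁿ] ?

R = 2√3/3

The ratio of consecutive coefficients is [(4(n+1)³ + 6(n+1) + 5)/(4n³ + 6n + 5)] · 9/(3·4) → 3/4.
Writing y = (w − 8)², the series in y has radius 4/3, so |w − 8| < √(4/3) and R = 2√3/3.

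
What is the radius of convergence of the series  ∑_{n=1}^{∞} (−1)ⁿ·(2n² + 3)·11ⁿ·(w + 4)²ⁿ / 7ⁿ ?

By the ratio test, |a_{n+1}/a_n| = [(2(n+1)² + 3)/(2n² + 3)] · 11/7 → 11/7.
Writing y = (w + 4)², the series in y has radius 7/11, so |w + 4| < √(7/11) and R = √77/11.

R = √77/11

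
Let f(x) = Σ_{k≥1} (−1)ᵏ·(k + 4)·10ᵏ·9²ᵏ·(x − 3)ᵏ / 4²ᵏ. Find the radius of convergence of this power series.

Ratio test: |a_{k+1}/a_k| = [((k+1) + 4)/(k + 4)] · 10·81/16 → 405/8 as k → ∞.
Thus R = 1/(405/8) = 8/405.

R = 8/405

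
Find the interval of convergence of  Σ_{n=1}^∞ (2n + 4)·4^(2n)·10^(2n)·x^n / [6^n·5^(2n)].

Apply the ratio test: |a_{n+1}| / |a_n| = [(2(n+1) + 4)/(2n + 4)] · 16·100/(6·25), which tends to 32/3 as n → ∞.
The series converges when 32/3 · |x| < 1, giving R = 3/32.
At x = 3/32: the terms have absolute value of order n, which does not tend to 0, so the series diverges by the divergence test.
When x = -3/32, the terms do not tend to 0, so the series diverges.

(-3/32, 3/32)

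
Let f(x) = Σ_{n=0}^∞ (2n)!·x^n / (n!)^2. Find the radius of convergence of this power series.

R = 1/4

By the ratio test, |a_{n+1}/a_n| = (2n+1)·(2n+2)/(n+1)² → 4.
The series converges when 4 · |x| < 1, giving R = 1/4.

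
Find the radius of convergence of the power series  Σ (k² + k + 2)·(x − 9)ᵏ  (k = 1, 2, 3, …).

R = 1

Ratio test: |a_{k+1}/a_k| = ((k+1)² + (k+1) + 2)/(k² + k + 2) → 1 as k → ∞.
Convergence for |x − 9| < 1, so R = 1.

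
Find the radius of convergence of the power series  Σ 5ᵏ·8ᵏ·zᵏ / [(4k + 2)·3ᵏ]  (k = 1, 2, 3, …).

R = 3/40

By the ratio test, |a_{k+1}/a_k| = [(4k + 2)/(4(k+1) + 2)] · 5·8/3 → 40/3.
Hence the series converges for |z| < 1/(40/3) = 3/40, so the radius of convergence is 3/40.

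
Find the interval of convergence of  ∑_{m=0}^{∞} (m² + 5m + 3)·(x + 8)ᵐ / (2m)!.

The ratio of consecutive coefficients is ((m+1)² + 5(m+1) + 3)/(m² + 5m + 3) · 1/[(2m+1)·(2m+2)] → 0.
The limit is 0, so the series converges for all x; R = ∞.

(−∞, ∞)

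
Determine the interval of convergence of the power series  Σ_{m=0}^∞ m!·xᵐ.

{0}

Apply the ratio test: |a_{m+1}| / |a_m| = (m+1), which tends to ∞ as m → ∞.
The ratio grows without bound, so the series diverges whenever x ≠ 0; it converges only at x = 0. R = 0.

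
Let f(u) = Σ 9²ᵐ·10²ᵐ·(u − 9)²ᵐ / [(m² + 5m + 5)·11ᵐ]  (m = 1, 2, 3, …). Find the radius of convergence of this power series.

By the ratio test, |a_{m+1}/a_m| = [(m² + 5m + 5)/((m+1)² + 5(m+1) + 5)] · 81·100/11 → 8100/11.
Since the exponent of (u − 9) increases by 2 each term, convergence requires |u − 9|² < 11/8100, hence R = √11/90.

R = √11/90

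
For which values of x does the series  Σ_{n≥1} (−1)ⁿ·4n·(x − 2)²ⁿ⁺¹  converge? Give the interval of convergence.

(1, 3)

Ratio test: |a_{n+1}/a_n| = 4(n+1)/4n → 1 as n → ∞.
Successive powers of (x − 2) differ by 2, so the series converges when |x − 2|² · 1 < 1, i.e. |x − 2| < √(1) = 1. So R = 1.
Endpoint x = 3: the terms do not tend to 0, so the series diverges.
Endpoint x = 1: the n-th term does not approach 0; divergence by the term test.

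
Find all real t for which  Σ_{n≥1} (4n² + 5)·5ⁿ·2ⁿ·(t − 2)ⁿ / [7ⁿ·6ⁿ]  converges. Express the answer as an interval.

(-11/5, 31/5)

Ratio test: |a_{n+1}/a_n| = [(4(n+1)² + 5)/(4n² + 5)] · 5·2/(7·6) → 5/21 as n → ∞.
Thus R = 1/(5/21) = 21/5.
When t = 31/5, the terms do not tend to 0, so the series diverges.
At t = -11/5: the terms do not tend to 0, so the series diverges.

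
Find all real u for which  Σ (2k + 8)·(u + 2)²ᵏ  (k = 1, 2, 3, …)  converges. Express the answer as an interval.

Ratio test: |a_{k+1}/a_k| = (2(k+1) + 8)/(2k + 8) → 1 as k → ∞.
Writing y = (u + 2)², the series in y has radius 1, so |u + 2| < √(1) = 1 and R = 1.
Check u = -1: the terms have absolute value of order k, which does not tend to 0, so the series diverges by the divergence test.
When u = -3, the k-th term does not approach 0; divergence by the term test.

(-3, -1)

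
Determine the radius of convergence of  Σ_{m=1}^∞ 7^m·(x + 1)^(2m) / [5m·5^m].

The ratio of consecutive coefficients is [5m/5(m+1)] · 7/5 → 7/5.
Writing y = (x + 1)², the series in y has radius 5/7, so |x + 1| < √(5/7) and R = √35/7.

R = √35/7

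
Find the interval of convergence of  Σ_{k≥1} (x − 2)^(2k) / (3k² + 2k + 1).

The ratio of consecutive coefficients is (3k² + 2k + 1)/(3(k+1)² + 2(k+1) + 1) → 1.
Since the exponent of (x − 2) increases by 2 each term, convergence requires |x − 2|² < 1, hence R = 1.
At x = 3: the series is dominated by a constant times Σ 1/k², which converges (p = 2 > 1).
Endpoint x = 1: the series is dominated by a constant times Σ 1/k², which converges (p = 2 > 1).

[1, 3]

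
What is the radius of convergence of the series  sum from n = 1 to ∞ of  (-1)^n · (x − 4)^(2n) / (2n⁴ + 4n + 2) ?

R = 1

Apply the ratio test: |a_{n+1}| / |a_n| = (2n⁴ + 4n + 2)/(2(n+1)⁴ + 4(n+1) + 2), which tends to 1 as n → ∞.
Successive powers of (x − 4) differ by 2, so the series converges when |x − 4|² · 1 < 1, i.e. |x − 4| < √(1) = 1. So R = 1.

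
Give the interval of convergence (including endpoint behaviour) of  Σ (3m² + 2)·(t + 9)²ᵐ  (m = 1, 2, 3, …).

(-10, -8)

By the ratio test, |a_{m+1}/a_m| = (3(m+1)² + 2)/(3m² + 2) → 1.
Writing y = (t + 9)², the series in y has radius 1, so |t + 9| < √(1) = 1 and R = 1.
Check t = -8: the terms have absolute value of order m², which does not tend to 0, so the series diverges by the divergence test.
When t = -10, the m-th term does not approach 0; divergence by the term test.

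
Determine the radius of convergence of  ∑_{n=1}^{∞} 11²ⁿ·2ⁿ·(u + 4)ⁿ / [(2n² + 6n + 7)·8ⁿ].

R = 4/121

Apply the ratio test: |a_{n+1}| / |a_n| = [(2n² + 6n + 7)/(2(n+1)² + 6(n+1) + 7)] · 121·2/8, which tends to 121/4 as n → ∞.
Hence the series converges for |u + 4| < 1/(121/4) = 4/121, so the radius of convergence is 4/121.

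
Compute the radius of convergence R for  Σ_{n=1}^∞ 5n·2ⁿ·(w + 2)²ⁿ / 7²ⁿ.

The ratio of consecutive coefficients is [5(n+1)/5n] · 2/49 → 2/49.
Since the exponent of (w + 2) increases by 2 each term, convergence requires |w + 2|² < 49/2, hence R = 7√2/2.

R = 7√2/2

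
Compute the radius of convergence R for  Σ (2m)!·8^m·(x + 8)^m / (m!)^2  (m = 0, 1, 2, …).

By the ratio test, |a_{m+1}/a_m| = (2m+1)·(2m+2)/(m+1)² · 8 → 32.
Convergence for |x + 8| · 32 < 1, i.e. |x + 8| < 1/32. So R = 1/32.

R = 1/32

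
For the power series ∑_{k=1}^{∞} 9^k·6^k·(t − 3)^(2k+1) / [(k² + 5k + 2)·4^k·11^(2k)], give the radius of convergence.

R = 11√6/9

Apply the ratio test: |a_{k+1}| / |a_k| = [(k² + 5k + 2)/((k+1)² + 5(k+1) + 2)] · 9·6/(4·121), which tends to 27/242 as k → ∞.
Since the exponent of (t − 3) increases by 2 each term, convergence requires |t − 3|² < 242/27, hence R = 11√6/9.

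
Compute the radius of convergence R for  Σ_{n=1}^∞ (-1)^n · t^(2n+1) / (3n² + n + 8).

R = 1

Apply the ratio test: |a_{n+1}| / |a_n| = (3n² + n + 8)/(3(n+1)² + (n+1) + 8), which tends to 1 as n → ∞.
Since the exponent of t increases by 2 each term, convergence requires |t|² < 1, hence R = 1.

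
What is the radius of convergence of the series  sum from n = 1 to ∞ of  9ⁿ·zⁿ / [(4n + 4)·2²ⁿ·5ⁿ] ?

By the ratio test, |a_{n+1}/a_n| = [(4n + 4)/(4(n+1) + 4)] · 9/(4·5) → 9/20.
The series converges when 9/20 · |z| < 1, giving R = 20/9.

R = 20/9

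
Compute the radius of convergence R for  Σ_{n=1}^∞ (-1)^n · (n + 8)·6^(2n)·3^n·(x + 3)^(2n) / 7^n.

The ratio of consecutive coefficients is [((n+1) + 8)/(n + 8)] · 36·3/7 → 108/7.
Writing y = (x + 3)², the series in y has radius 7/108, so |x + 3| < √(7/108) and R = √21/18.

R = √21/18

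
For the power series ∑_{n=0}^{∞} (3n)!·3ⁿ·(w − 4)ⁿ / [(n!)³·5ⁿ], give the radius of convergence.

R = 5/81

The ratio of consecutive coefficients is (3n+1)·(3n+2)·(3n+3)/(n+1)³ · 3/5 → 81/5.
Convergence for |w − 4| · 81/5 < 1, i.e. |w − 4| < 5/81. So R = 5/81.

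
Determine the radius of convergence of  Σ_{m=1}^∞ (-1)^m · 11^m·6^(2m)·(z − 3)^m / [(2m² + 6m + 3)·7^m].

Apply the ratio test: |a_{m+1}| / |a_m| = [(2m² + 6m + 3)/(2(m+1)² + 6(m+1) + 3)] · 11·36/7, which tends to 396/7 as m → ∞.
Hence the series converges for |z − 3| < 1/(396/7) = 7/396, so the radius of convergence is 7/396.

R = 7/396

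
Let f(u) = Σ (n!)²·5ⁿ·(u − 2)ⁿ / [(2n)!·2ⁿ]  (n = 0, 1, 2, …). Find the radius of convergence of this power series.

By the ratio test, |a_{n+1}/a_n| = (n+1)²/[(2n+1)·(2n+2)] · 5/2 → 5/8.
The series converges when 5/8 · |u − 2| < 1, giving R = 8/5.

R = 8/5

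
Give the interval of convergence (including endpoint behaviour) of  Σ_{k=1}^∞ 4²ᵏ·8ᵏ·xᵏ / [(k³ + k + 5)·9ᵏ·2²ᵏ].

Ratio test: |a_{k+1}/a_k| = [(k³ + k + 5)/((k+1)³ + (k+1) + 5)] · 16·8/(9·4) → 32/9 as k → ∞.
Hence the series converges for |x| < 1/(32/9) = 9/32, so the radius of convergence is 9/32.
Check x = 9/32: the series is dominated by a constant times Σ 1/k³, which converges (p = 3 > 1).
At x = -9/32: absolute convergence follows by limit comparison with Σ 1/k³.

[-9/32, 9/32]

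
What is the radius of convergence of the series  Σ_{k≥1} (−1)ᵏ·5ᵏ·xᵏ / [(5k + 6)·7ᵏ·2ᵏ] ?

The ratio of consecutive coefficients is [(5k + 6)/(5(k+1) + 6)] · 5/(7·2) → 5/14.
Thus R = 1/(5/14) = 14/5.

R = 14/5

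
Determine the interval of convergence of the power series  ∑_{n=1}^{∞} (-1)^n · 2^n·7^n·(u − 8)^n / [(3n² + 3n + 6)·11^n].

Ratio test: |a_{n+1}/a_n| = [(3n² + 3n + 6)/(3(n+1)² + 3(n+1) + 6)] · 2·7/11 → 14/11 as n → ∞.
Convergence for |u − 8| · 14/11 < 1, i.e. |u − 8| < 11/14. So R = 11/14.
Endpoint u = 123/14: the series is dominated by a constant times Σ 1/n², which converges (p = 2 > 1).
At u = 101/14: the terms are on the order of 1/n², so the series converges absolutely by comparison with the p-series (p = 2 > 1).

[101/14, 123/14]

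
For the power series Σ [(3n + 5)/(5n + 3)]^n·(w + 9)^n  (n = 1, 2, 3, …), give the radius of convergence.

R = 5/3

Root test: |a_n|^(1/n) = (3n + 5)/(5n + 3) → 3/5.
The series converges when 3/5 · |w + 9| < 1, giving R = 5/3.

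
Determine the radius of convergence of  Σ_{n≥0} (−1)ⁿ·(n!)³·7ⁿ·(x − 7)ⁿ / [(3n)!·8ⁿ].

By the ratio test, |a_{n+1}/a_n| = (n+1)³/[(3n+1)·(3n+2)·(3n+3)] · 7/8 → 7/216.
Convergence for |x − 7| · 7/216 < 1, i.e. |x − 7| < 216/7. So R = 216/7.

R = 216/7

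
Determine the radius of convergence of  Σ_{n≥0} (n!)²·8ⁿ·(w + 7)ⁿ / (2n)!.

R = 1/2

The ratio of consecutive coefficients is (n+1)²/[(2n+1)·(2n+2)] · 8 → 2.
Thus R = 1/(2) = 1/2.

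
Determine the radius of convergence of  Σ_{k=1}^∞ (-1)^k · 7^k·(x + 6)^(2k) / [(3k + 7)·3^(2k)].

R = 3√7/7

Ratio test: |a_{k+1}/a_k| = [(3k + 7)/(3(k+1) + 7)] · 7/9 → 7/9 as k → ∞.
Successive powers of (x + 6) differ by 2, so the series converges when |x + 6|² · 7/9 < 1, i.e. |x + 6| < √(9/7). So R = 3√7/7.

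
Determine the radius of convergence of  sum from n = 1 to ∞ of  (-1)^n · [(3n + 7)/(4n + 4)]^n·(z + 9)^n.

Applying the root test, |a_n|^(1/n) = (3n + 7)/(4n + 4) → 3/4.
Convergence for |z + 9| · 3/4 < 1, i.e. |z + 9| < 4/3. So R = 4/3.

R = 4/3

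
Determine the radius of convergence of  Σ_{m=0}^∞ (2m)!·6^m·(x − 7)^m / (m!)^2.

R = 1/24

By the ratio test, |a_{m+1}/a_m| = (2m+1)·(2m+2)/(m+1)² · 6 → 24.
Convergence for |x − 7| · 24 < 1, i.e. |x − 7| < 1/24. So R = 1/24.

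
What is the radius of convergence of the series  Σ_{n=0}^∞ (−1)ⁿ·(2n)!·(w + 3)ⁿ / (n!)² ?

R = 1/4

The ratio of consecutive coefficients is (2n+1)·(2n+2)/(n+1)² → 4.
Convergence for |w + 3| · 4 < 1, i.e. |w + 3| < 1/4. So R = 1/4.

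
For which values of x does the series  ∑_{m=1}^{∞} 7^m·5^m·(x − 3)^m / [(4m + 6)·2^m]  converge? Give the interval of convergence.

The ratio of consecutive coefficients is [(4m + 6)/(4(m+1) + 6)] · 7·5/2 → 35/2.
Hence the series converges for |x − 3| < 1/(35/2) = 2/35, so the radius of convergence is 2/35.
When x = 107/35, the terms behave like c/m; limit comparison with the harmonic series gives divergence.
At x = 103/35: convergence follows from the alternating series test (terms decrease monotonically to 0).

[103/35, 107/35)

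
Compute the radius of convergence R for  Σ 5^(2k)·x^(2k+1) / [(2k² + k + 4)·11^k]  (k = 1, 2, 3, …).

Apply the ratio test: |a_{k+1}| / |a_k| = [(2k² + k + 4)/(2(k+1)² + (k+1) + 4)] · 25/11, which tends to 25/11 as k → ∞.
Writing y = x², the series in y has radius 11/25, so |x| < √(11/25) and R = √11/5.

R = √11/5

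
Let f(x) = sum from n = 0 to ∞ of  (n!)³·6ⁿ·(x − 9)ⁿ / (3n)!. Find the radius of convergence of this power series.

R = 9/2

Apply the ratio test: |a_{n+1}| / |a_n| = (n+1)³/[(3n+1)·(3n+2)·(3n+3)] · 6, which tends to 2/9 as n → ∞.
Hence the series converges for |x − 9| < 1/(2/9) = 9/2, so the radius of convergence is 9/2.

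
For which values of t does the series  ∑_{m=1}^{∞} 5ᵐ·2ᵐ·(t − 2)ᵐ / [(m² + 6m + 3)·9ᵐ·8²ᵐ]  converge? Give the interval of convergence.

The ratio of consecutive coefficients is [(m² + 6m + 3)/((m+1)² + 6(m+1) + 3)] · 5·2/(9·64) → 5/288.
Thus R = 1/(5/288) = 288/5.
At t = 298/5: the series is dominated by a constant times Σ 1/m², which converges (p = 2 > 1).
Check t = -278/5: the series is dominated by a constant times Σ 1/m², which converges (p = 2 > 1).

[-278/5, 298/5]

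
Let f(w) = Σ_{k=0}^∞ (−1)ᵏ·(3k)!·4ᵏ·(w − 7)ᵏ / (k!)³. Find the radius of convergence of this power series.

R = 1/108

The ratio of consecutive coefficients is (3k+1)·(3k+2)·(3k+3)/(k+1)³ · 4 → 108.
Thus R = 1/(108) = 1/108.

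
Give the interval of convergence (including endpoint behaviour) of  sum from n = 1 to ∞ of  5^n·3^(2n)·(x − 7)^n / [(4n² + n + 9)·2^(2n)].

Ratio test: |a_{n+1}/a_n| = [(4n² + n + 9)/(4(n+1)² + (n+1) + 9)] · 5·9/4 → 45/4 as n → ∞.
Thus R = 1/(45/4) = 4/45.
When x = 319/45, the terms are on the order of 1/n², so the series converges absolutely by comparison with the p-series (p = 2 > 1).
At x = 311/45: absolute convergence follows by limit comparison with Σ 1/n².

[311/45, 319/45]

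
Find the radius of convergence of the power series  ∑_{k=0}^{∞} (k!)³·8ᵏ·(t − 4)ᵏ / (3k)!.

R = 27/8

By the ratio test, |a_{k+1}/a_k| = (k+1)³/[(3k+1)·(3k+2)·(3k+3)] · 8 → 8/27.
Hence the series converges for |t − 4| < 1/(8/27) = 27/8, so the radius of convergence is 27/8.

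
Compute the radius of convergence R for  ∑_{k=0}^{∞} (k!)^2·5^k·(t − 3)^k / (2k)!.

Ratio test: |a_{k+1}/a_k| = (k+1)²/[(2k+1)·(2k+2)] · 5 → 5/4 as k → ∞.
Thus R = 1/(5/4) = 4/5.

R = 4/5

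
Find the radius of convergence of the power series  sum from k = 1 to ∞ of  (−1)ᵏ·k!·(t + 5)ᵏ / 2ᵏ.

Apply the ratio test: |a_{k+1}| / |a_k| = (k+1) · 1/2, which tends to ∞ as k → ∞.
The terms grow without bound for any (t + 5) ≠ 0, so R = 0 (convergence only at t = -5).

R = 0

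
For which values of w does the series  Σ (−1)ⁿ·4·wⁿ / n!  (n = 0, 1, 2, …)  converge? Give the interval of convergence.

Ratio test: |a_{n+1}/a_n| = 4/4 · 1/(n+1) → 0 as n → ∞.
The ratio tends to 0 regardless of w, hence R = ∞.

(−∞, ∞)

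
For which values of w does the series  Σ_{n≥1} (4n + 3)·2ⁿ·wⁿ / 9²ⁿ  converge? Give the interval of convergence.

Apply the ratio test: |a_{n+1}| / |a_n| = [(4(n+1) + 3)/(4n + 3)] · 2/81, which tends to 2/81 as n → ∞.
The series converges when 2/81 · |w| < 1, giving R = 81/2.
At w = 81/2: the terms have absolute value of order n, which does not tend to 0, so the series diverges by the divergence test.
Check w = -81/2: the terms have absolute value of order n, which does not tend to 0, so the series diverges by the divergence test.

(-81/2, 81/2)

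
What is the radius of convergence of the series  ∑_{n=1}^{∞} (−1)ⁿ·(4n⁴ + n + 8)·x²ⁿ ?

By the ratio test, |a_{n+1}/a_n| = (4(n+1)⁴ + (n+1) + 8)/(4n⁴ + n + 8) → 1.
Since the exponent of x increases by 2 each term, convergence requires |x|² < 1, hence R = 1.

R = 1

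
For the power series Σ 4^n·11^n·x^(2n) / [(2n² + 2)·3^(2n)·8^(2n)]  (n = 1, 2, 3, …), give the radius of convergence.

Ratio test: |a_{n+1}/a_n| = [(2n² + 2)/(2(n+1)² + 2)] · 4·11/(9·64) → 11/144 as n → ∞.
Since the exponent of x increases by 2 each term, convergence requires |x|² < 144/11, hence R = 12√11/11.

R = 12√11/11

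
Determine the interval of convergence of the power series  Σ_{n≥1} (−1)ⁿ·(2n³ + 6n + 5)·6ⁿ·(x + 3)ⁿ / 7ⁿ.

(-25/6, -11/6)

Ratio test: |a_{n+1}/a_n| = [(2(n+1)³ + 6(n+1) + 5)/(2n³ + 6n + 5)] · 6/7 → 6/7 as n → ∞.
Thus R = 1/(6/7) = 7/6.
Check x = -11/6: the terms have absolute value of order n³, which does not tend to 0, so the series diverges by the divergence test.
At x = -25/6: the n-th term does not approach 0; divergence by the term test.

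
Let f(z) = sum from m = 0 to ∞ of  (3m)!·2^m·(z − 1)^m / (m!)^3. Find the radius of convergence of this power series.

R = 1/54

The ratio of consecutive coefficients is (3m+1)·(3m+2)·(3m+3)/(m+1)³ · 2 → 54.
Convergence for |z − 1| · 54 < 1, i.e. |z − 1| < 1/54. So R = 1/54.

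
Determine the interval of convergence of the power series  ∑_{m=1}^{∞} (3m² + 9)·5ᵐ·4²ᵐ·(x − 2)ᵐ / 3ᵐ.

(157/80, 163/80)

By the ratio test, |a_{m+1}/a_m| = [(3(m+1)² + 9)/(3m² + 9)] · 5·16/3 → 80/3.
Thus R = 1/(80/3) = 3/80.
Endpoint x = 163/80: the m-th term does not approach 0; divergence by the term test.
When x = 157/80, the terms have absolute value of order m², which does not tend to 0, so the series diverges by the divergence test.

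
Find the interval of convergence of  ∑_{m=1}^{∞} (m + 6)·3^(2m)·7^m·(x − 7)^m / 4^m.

(437/63, 445/63)

The ratio of consecutive coefficients is [((m+1) + 6)/(m + 6)] · 9·7/4 → 63/4.
Convergence for |x − 7| · 63/4 < 1, i.e. |x − 7| < 4/63. So R = 4/63.
Endpoint x = 445/63: the terms do not tend to 0, so the series diverges.
Endpoint x = 437/63: the m-th term does not approach 0; divergence by the term test.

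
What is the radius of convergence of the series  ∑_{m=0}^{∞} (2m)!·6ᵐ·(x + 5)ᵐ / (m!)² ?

By the ratio test, |a_{m+1}/a_m| = (2m+1)·(2m+2)/(m+1)² · 6 → 24.
The series converges when 24 · |x + 5| < 1, giving R = 1/24.

R = 1/24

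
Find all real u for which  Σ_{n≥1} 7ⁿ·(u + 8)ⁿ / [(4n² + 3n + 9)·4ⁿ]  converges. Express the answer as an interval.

The ratio of consecutive coefficients is [(4n² + 3n + 9)/(4(n+1)² + 3(n+1) + 9)] · 7/4 → 7/4.
The series converges when 7/4 · |u + 8| < 1, giving R = 4/7.
At u = -52/7: the terms are on the order of 1/n², so the series converges absolutely by comparison with the p-series (p = 2 > 1).
At u = -60/7: the series is dominated by a constant times Σ 1/n², which converges (p = 2 > 1).

[-60/7, -52/7]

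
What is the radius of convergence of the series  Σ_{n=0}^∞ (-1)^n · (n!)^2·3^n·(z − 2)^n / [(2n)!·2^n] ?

Apply the ratio test: |a_{n+1}| / |a_n| = (n+1)²/[(2n+1)·(2n+2)] · 3/2, which tends to 3/8 as n → ∞.
Hence the series converges for |z − 2| < 1/(3/8) = 8/3, so the radius of convergence is 8/3.

R = 8/3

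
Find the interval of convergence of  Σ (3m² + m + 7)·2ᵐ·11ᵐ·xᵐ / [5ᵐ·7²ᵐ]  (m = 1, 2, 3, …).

(-245/22, 245/22)

Apply the ratio test: |a_{m+1}| / |a_m| = [(3(m+1)² + (m+1) + 7)/(3m² + m + 7)] · 2·11/(5·49), which tends to 22/245 as m → ∞.
Thus R = 1/(22/245) = 245/22.
When x = 245/22, the m-th term does not approach 0; divergence by the term test.
At x = -245/22: the m-th term does not approach 0; divergence by the term test.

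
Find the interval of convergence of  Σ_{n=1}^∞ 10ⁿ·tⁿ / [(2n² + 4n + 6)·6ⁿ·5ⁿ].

[-3, 3]

Apply the ratio test: |a_{n+1}| / |a_n| = [(2n² + 4n + 6)/(2(n+1)² + 4(n+1) + 6)] · 10/(6·5), which tends to 1/3 as n → ∞.
Convergence for |t| · 1/3 < 1, i.e. |t| < 3. So R = 3.
When t = 3, absolute convergence follows by limit comparison with Σ 1/n².
Endpoint t = -3: the terms are on the order of 1/n², so the series converges absolutely by comparison with the p-series (p = 2 > 1).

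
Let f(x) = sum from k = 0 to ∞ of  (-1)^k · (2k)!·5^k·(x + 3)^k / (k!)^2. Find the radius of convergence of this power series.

Ratio test: |a_{k+1}/a_k| = (2k+1)·(2k+2)/(k+1)² · 5 → 20 as k → ∞.
The series converges when 20 · |x + 3| < 1, giving R = 1/20.

R = 1/20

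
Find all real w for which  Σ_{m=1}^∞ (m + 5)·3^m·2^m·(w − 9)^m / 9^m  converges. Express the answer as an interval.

(15/2, 21/2)

The ratio of consecutive coefficients is [((m+1) + 5)/(m + 5)] · 3·2/9 → 2/3.
The series converges when 2/3 · |w − 9| < 1, giving R = 3/2.
At w = 21/2: the terms do not tend to 0, so the series diverges.
Endpoint w = 15/2: the m-th term does not approach 0; divergence by the term test.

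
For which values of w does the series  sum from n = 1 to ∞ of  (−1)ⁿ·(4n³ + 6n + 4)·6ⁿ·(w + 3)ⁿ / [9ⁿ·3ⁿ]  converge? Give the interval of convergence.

(-15/2, 3/2)

The ratio of consecutive coefficients is [(4(n+1)³ + 6(n+1) + 4)/(4n³ + 6n + 4)] · 6/(9·3) → 2/9.
The series converges when 2/9 · |w + 3| < 1, giving R = 9/2.
Endpoint w = 3/2: the terms do not tend to 0, so the series diverges.
At w = -15/2: the terms do not tend to 0, so the series diverges.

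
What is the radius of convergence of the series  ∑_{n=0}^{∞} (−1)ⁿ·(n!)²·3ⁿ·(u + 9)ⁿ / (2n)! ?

R = 4/3

By the ratio test, |a_{n+1}/a_n| = (n+1)²/[(2n+1)·(2n+2)] · 3 → 3/4.
Thus R = 1/(3/4) = 4/3.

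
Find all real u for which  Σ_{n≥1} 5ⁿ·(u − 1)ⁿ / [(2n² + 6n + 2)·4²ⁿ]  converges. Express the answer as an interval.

Apply the ratio test: |a_{n+1}| / |a_n| = [(2n² + 6n + 2)/(2(n+1)² + 6(n+1) + 2)] · 5/16, which tends to 5/16 as n → ∞.
The series converges when 5/16 · |u − 1| < 1, giving R = 16/5.
Check u = 21/5: absolute convergence follows by limit comparison with Σ 1/n².
At u = -11/5: the series is dominated by a constant times Σ 1/n², which converges (p = 2 > 1).

[-11/5, 21/5]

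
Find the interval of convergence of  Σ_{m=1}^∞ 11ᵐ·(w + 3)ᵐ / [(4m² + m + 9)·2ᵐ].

Apply the ratio test: |a_{m+1}| / |a_m| = [(4m² + m + 9)/(4(m+1)² + (m+1) + 9)] · 11/2, which tends to 11/2 as m → ∞.
Thus R = 1/(11/2) = 2/11.
At w = -31/11: the series is dominated by a constant times Σ 1/m², which converges (p = 2 > 1).
Endpoint w = -35/11: the terms are on the order of 1/m², so the series converges absolutely by comparison with the p-series (p = 2 > 1).

[-35/11, -31/11]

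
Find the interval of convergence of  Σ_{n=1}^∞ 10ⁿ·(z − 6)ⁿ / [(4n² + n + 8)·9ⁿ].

[51/10, 69/10]

The ratio of consecutive coefficients is [(4n² + n + 8)/(4(n+1)² + (n+1) + 8)] · 10/9 → 10/9.
Convergence for |z − 6| · 10/9 < 1, i.e. |z − 6| < 9/10. So R = 9/10.
Check z = 69/10: absolute convergence follows by limit comparison with Σ 1/n².
Check z = 51/10: the series is dominated by a constant times Σ 1/n², which converges (p = 2 > 1).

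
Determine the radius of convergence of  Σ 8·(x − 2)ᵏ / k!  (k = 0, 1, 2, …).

By the ratio test, |a_{k+1}/a_k| = 8/8 · 1/(k+1) → 0.
The limit is 0, so the series converges for all x; R = ∞.

R = ∞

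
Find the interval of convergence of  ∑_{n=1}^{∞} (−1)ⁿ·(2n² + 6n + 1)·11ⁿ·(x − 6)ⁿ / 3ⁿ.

(63/11, 69/11)

By the ratio test, |a_{n+1}/a_n| = [(2(n+1)² + 6(n+1) + 1)/(2n² + 6n + 1)] · 11/3 → 11/3.
Convergence for |x − 6| · 11/3 < 1, i.e. |x − 6| < 3/11. So R = 3/11.
At x = 69/11: the n-th term does not approach 0; divergence by the term test.
Endpoint x = 63/11: the terms have absolute value of order n², which does not tend to 0, so the series diverges by the divergence test.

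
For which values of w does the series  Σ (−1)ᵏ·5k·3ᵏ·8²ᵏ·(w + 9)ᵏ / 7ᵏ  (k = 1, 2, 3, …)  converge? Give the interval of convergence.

The ratio of consecutive coefficients is [5(k+1)/5k] · 3·64/7 → 192/7.
The series converges when 192/7 · |w + 9| < 1, giving R = 7/192.
When w = -1721/192, the terms have absolute value of order k, which does not tend to 0, so the series diverges by the divergence test.
Check w = -1735/192: the k-th term does not approach 0; divergence by the term test.

(-1735/192, -1721/192)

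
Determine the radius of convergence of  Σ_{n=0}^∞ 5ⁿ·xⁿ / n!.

R = ∞

By the ratio test, |a_{n+1}/a_n| = 5 · 1/(n+1) → 0.
The limit is 0, so the series converges for all x; R = ∞.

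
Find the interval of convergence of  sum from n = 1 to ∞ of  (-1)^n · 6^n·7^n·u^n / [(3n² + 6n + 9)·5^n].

Apply the ratio test: |a_{n+1}| / |a_n| = [(3n² + 6n + 9)/(3(n+1)² + 6(n+1) + 9)] · 6·7/5, which tends to 42/5 as n → ∞.
Convergence for |u| · 42/5 < 1, i.e. |u| < 5/42. So R = 5/42.
When u = 5/42, the terms are on the order of 1/n², so the series converges absolutely by comparison with the p-series (p = 2 > 1).
At u = -5/42: absolute convergence follows by limit comparison with Σ 1/n².

[-5/42, 5/42]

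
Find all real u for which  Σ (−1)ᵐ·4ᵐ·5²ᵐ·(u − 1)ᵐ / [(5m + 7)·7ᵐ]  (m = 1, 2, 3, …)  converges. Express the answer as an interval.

(93/100, 107/100]

Apply the ratio test: |a_{m+1}| / |a_m| = [(5m + 7)/(5(m+1) + 7)] · 4·25/7, which tends to 100/7 as m → ∞.
Hence the series converges for |u − 1| < 1/(100/7) = 7/100, so the radius of convergence is 7/100.
Check u = 107/100: an alternating series whose terms decrease to 0 in absolute value, so it converges by the Leibniz criterion.
Check u = 93/100: comparison with the harmonic series Σ 1/m shows the series diverges.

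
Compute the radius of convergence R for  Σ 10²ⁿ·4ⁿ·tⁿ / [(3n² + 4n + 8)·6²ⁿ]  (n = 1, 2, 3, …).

R = 9/100

The ratio of consecutive coefficients is [(3n² + 4n + 8)/(3(n+1)² + 4(n+1) + 8)] · 100·4/36 → 100/9.
Thus R = 1/(100/9) = 9/100.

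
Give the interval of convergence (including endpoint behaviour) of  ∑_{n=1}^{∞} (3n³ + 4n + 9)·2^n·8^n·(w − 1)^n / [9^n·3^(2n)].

(-65/16, 97/16)

Apply the ratio test: |a_{n+1}| / |a_n| = [(3(n+1)³ + 4(n+1) + 9)/(3n³ + 4n + 9)] · 2·8/(9·9), which tends to 16/81 as n → ∞.
Hence the series converges for |w − 1| < 1/(16/81) = 81/16, so the radius of convergence is 81/16.
At w = 97/16: the terms have absolute value of order n³, which does not tend to 0, so the series diverges by the divergence test.
At w = -65/16: the terms have absolute value of order n³, which does not tend to 0, so the series diverges by the divergence test.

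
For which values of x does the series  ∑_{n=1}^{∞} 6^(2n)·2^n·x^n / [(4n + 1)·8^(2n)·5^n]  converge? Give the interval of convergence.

[-40/9, 40/9)

The ratio of consecutive coefficients is [(4n + 1)/(4(n+1) + 1)] · 36·2/(64·5) → 9/40.
The series converges when 9/40 · |x| < 1, giving R = 40/9.
Check x = 40/9: comparison with the harmonic series Σ 1/n shows the series diverges.
When x = -40/9, the terms alternate in sign and decrease monotonically to 0 in absolute value (size ~ c/n), so the alternating series test gives convergence.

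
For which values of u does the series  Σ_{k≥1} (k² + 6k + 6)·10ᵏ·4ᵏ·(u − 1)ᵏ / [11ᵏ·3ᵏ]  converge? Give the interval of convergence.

(7/40, 73/40)

Apply the ratio test: |a_{k+1}| / |a_k| = [((k+1)² + 6(k+1) + 6)/(k² + 6k + 6)] · 10·4/(11·3), which tends to 40/33 as k → ∞.
The series converges when 40/33 · |u − 1| < 1, giving R = 33/40.
At u = 73/40: the k-th term does not approach 0; divergence by the term test.
At u = 7/40: the k-th term does not approach 0; divergence by the term test.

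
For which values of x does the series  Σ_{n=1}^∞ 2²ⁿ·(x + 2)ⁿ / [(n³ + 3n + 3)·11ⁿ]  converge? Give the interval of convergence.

Ratio test: |a_{n+1}/a_n| = [(n³ + 3n + 3)/((n+1)³ + 3(n+1) + 3)] · 4/11 → 4/11 as n → ∞.
The series converges when 4/11 · |x + 2| < 1, giving R = 11/4.
Check x = 3/4: absolute convergence follows by limit comparison with Σ 1/n³.
At x = -19/4: the series is dominated by a constant times Σ 1/n³, which converges (p = 3 > 1).

[-19/4, 3/4]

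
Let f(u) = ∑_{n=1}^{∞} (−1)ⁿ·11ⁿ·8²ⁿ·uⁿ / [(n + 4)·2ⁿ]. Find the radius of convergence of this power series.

The ratio of consecutive coefficients is [(n + 4)/((n+1) + 4)] · 11·64/2 → 352.
The series converges when 352 · |u| < 1, giving R = 1/352.

R = 1/352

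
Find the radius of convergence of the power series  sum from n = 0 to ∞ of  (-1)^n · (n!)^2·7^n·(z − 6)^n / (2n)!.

By the ratio test, |a_{n+1}/a_n| = (n+1)²/[(2n+1)·(2n+2)] · 7 → 7/4.
Thus R = 1/(7/4) = 4/7.

R = 4/7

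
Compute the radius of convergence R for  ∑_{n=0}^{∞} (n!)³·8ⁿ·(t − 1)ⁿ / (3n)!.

R = 27/8

Ratio test: |a_{n+1}/a_n| = (n+1)³/[(3n+1)·(3n+2)·(3n+3)] · 8 → 8/27 as n → ∞.
The series converges when 8/27 · |t − 1| < 1, giving R = 27/8.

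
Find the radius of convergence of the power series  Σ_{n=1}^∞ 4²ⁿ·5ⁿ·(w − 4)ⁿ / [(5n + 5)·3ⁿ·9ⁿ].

Apply the ratio test: |a_{n+1}| / |a_n| = [(5n + 5)/(5(n+1) + 5)] · 16·5/(3·9), which tends to 80/27 as n → ∞.
Convergence for |w − 4| · 80/27 < 1, i.e. |w − 4| < 27/80. So R = 27/80.

R = 27/80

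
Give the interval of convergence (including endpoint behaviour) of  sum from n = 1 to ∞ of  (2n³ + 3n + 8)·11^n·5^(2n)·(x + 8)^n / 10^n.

(-442/55, -438/55)

The ratio of consecutive coefficients is [(2(n+1)³ + 3(n+1) + 8)/(2n³ + 3n + 8)] · 11·25/10 → 55/2.
Thus R = 1/(55/2) = 2/55.
Check x = -438/55: the terms have absolute value of order n³, which does not tend to 0, so the series diverges by the divergence test.
Endpoint x = -442/55: the terms have absolute value of order n³, which does not tend to 0, so the series diverges by the divergence test.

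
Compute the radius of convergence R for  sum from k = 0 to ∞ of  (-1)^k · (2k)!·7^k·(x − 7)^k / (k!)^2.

R = 1/28

The ratio of consecutive coefficients is (2k+1)·(2k+2)/(k+1)² · 7 → 28.
The series converges when 28 · |x − 7| < 1, giving R = 1/28.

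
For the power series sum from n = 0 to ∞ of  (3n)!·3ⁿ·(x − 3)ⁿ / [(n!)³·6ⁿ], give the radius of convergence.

The ratio of consecutive coefficients is (3n+1)·(3n+2)·(3n+3)/(n+1)³ · 3/6 → 27/2.
Hence the series converges for |x − 3| < 1/(27/2) = 2/27, so the radius of convergence is 2/27.

R = 2/27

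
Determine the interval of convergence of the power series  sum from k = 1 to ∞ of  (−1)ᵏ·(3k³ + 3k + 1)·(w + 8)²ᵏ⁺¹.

(-9, -7)

Ratio test: |a_{k+1}/a_k| = (3(k+1)³ + 3(k+1) + 1)/(3k³ + 3k + 1) → 1 as k → ∞.
Successive powers of (w + 8) differ by 2, so the series converges when |w + 8|² · 1 < 1, i.e. |w + 8| < √(1) = 1. So R = 1.
Check w = -7: the terms do not tend to 0, so the series diverges.
Endpoint w = -9: the k-th term does not approach 0; divergence by the term test.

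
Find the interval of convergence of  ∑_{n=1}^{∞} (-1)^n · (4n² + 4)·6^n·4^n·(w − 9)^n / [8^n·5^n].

(22/3, 32/3)

Ratio test: |a_{n+1}/a_n| = [(4(n+1)² + 4)/(4n² + 4)] · 6·4/(8·5) → 3/5 as n → ∞.
Hence the series converges for |w − 9| < 1/(3/5) = 5/3, so the radius of convergence is 5/3.
At w = 32/3: the n-th term does not approach 0; divergence by the term test.
When w = 22/3, the terms have absolute value of order n², which does not tend to 0, so the series diverges by the divergence test.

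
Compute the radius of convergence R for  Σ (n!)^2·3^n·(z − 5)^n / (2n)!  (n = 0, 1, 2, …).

R = 4/3

By the ratio test, |a_{n+1}/a_n| = (n+1)²/[(2n+1)·(2n+2)] · 3 → 3/4.
Hence the series converges for |z − 5| < 1/(3/4) = 4/3, so the radius of convergence is 4/3.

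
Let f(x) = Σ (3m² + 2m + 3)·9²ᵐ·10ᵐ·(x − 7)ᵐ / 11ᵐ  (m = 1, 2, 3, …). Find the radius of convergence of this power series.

R = 11/810

Apply the ratio test: |a_{m+1}| / |a_m| = [(3(m+1)² + 2(m+1) + 3)/(3m² + 2m + 3)] · 81·10/11, which tends to 810/11 as m → ∞.
The series converges when 810/11 · |x − 7| < 1, giving R = 11/810.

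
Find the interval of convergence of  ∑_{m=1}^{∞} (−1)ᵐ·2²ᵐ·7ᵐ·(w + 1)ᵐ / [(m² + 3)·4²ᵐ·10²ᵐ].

[-407/7, 393/7]

Apply the ratio test: |a_{m+1}| / |a_m| = [(m² + 3)/((m+1)² + 3)] · 4·7/(16·100), which tends to 7/400 as m → ∞.
Hence the series converges for |w + 1| < 1/(7/400) = 400/7, so the radius of convergence is 400/7.
Endpoint w = 393/7: the series is dominated by a constant times Σ 1/m², which converges (p = 2 > 1).
Endpoint w = -407/7: absolute convergence follows by limit comparison with Σ 1/m².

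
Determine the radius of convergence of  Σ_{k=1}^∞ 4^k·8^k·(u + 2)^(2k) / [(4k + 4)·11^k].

Apply the ratio test: |a_{k+1}| / |a_k| = [(4k + 4)/(4(k+1) + 4)] · 4·8/11, which tends to 32/11 as k → ∞.
Writing y = (u + 2)², the series in y has radius 11/32, so |u + 2| < √(11/32) and R = √22/8.

R = √22/8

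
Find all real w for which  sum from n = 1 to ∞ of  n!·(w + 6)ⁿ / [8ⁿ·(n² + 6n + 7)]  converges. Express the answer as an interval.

Apply the ratio test: |a_{n+1}| / |a_n| = (n+1) · 1/8 · (n² + 6n + 7)/((n+1)² + 6(n+1) + 7), which tends to ∞ as n → ∞.
Since the ratio → ∞, the series diverges for every w ≠ -6, and R = 0.

{-6}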